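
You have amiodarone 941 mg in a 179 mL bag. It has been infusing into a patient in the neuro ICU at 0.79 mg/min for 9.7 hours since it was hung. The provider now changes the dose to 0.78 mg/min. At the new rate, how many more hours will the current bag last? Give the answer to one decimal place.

10.3 hours

Initial rate:
0.79 mg/min × 60 min/hr = 47.4 mg/hr
Concentration = 941 mg ÷ 179 mL = 5.256983 mg/mL
Rate = 47.4 mg/hr ÷ 5.256983 mg/mL = 9.016578 mL/hr
Volume infused so far = 9.016578 mL/hr × 9.7 hr = 87.46081 mL
Volume remaining = 179 − 87.46081 = 91.53919 mL
New rate:
0.78 mg/min × 60 min/hr = 46.8 mg/hr
Rate = 46.8 mg/hr ÷ 5.256983 mg/mL = 8.902444 mL/hr
Time remaining = 91.53919 mL ÷ 8.902444 mL/hr = 10.28248 hr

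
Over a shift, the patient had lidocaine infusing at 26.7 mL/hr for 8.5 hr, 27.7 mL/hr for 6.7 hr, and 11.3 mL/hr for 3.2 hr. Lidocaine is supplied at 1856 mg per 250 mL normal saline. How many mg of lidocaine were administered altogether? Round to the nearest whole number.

Concentration = 1856 mg ÷ 250 mL = 7.424 mg/mL
Stage 1: 26.7 mL/hr × 8.5 hr = 226.95 mL → 226.95 mL × 7.424 mg/mL = 1684.877 mg
Stage 2: 27.7 mL/hr × 6.7 hr = 185.59 mL → 185.59 mL × 7.424 mg/mL = 1377.82 mg
Stage 3: 11.3 mL/hr × 3.2 hr = 36.16 mL → 36.16 mL × 7.424 mg/mL = 268.4518 mg
Total = 1684.877 + 1377.82 + 268.4518 = 3331.149 mg

3331 mg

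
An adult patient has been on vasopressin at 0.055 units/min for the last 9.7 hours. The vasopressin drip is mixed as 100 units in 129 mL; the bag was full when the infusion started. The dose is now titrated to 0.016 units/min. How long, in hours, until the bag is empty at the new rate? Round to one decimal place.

Initial rate:
0.055 units/min × 60 min/hr = 3.3 units/hr
Concentration = 100 units ÷ 129 mL = 0.7751938 units/mL
Rate = 3.3 units/hr ÷ 0.7751938 units/mL = 4.257 mL/hr
Volume infused so far = 4.257 mL/hr × 9.7 hr = 41.2929 mL
Volume remaining = 129 − 41.2929 = 87.7071 mL
New rate:
0.016 units/min × 60 min/hr = 0.96 units/hr
Rate = 0.96 units/hr ÷ 0.7751938 units/mL = 1.2384 mL/hr
Time remaining = 87.7071 mL ÷ 1.2384 mL/hr = 70.82292 hr

70.8 hours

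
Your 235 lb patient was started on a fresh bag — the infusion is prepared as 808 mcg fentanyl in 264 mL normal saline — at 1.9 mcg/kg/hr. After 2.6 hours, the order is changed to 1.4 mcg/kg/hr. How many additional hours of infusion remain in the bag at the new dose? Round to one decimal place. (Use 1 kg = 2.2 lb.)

1.9 hours

Initial rate:
Weight = 235 lb ÷ 2.2 lb/kg = 106.8182 kg
Dose = 1.9 mcg/kg/hr × 106.8182 kg = 202.9545 mcg/hr
Concentration = 808 mcg ÷ 264 mL = 3.060606 mcg/mL
Rate = 202.9545 mcg/hr ÷ 3.060606 mcg/mL = 66.31188 mL/hr
Volume infused so far = 66.31188 mL/hr × 2.6 hr = 172.4109 mL
Volume remaining = 264 − 172.4109 = 91.58911 mL
New rate:
Dose = 1.4 mcg/kg/hr × 106.8182 kg = 149.5455 mcg/hr
Rate = 149.5455 mcg/hr ÷ 3.060606 mcg/mL = 48.86139 mL/hr
Time remaining = 91.58911 mL ÷ 48.86139 mL/hr = 1.874468 hr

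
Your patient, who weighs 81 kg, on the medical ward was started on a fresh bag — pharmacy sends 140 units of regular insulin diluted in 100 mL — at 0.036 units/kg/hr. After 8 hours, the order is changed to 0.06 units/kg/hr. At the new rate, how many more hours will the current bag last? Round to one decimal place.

Initial rate:
Dose = 0.036 units/kg/hr × 81 kg = 2.916 units/hr
Concentration = 140 units ÷ 100 mL = 1.4 units/mL
Rate = 2.916 units/hr ÷ 1.4 units/mL = 2.082857 mL/hr
Volume infused so far = 2.082857 mL/hr × 8 hr = 16.66286 mL
Volume remaining = 100 − 16.66286 = 83.33714 mL
New rate:
Dose = 0.06 units/kg/hr × 81 kg = 4.86 units/hr
Rate = 4.86 units/hr ÷ 1.4 units/mL = 3.471429 mL/hr
Time remaining = 83.33714 mL ÷ 3.471429 mL/hr = 24.00658 hr

24.0 hours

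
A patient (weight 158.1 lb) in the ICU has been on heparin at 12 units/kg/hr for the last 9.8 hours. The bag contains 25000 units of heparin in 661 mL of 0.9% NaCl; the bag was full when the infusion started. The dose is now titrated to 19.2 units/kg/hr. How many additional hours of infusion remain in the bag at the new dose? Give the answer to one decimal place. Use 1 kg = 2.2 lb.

12.0 hours

Initial rate:
Weight = 158.1 lb ÷ 2.2 lb/kg = 71.86364 kg
Dose = 12 units/kg/hr × 71.86364 kg = 862.3636 units/hr
Concentration = 25000 units ÷ 661 mL = 37.82148 units/mL
Rate = 862.3636 units/hr ÷ 37.82148 units/mL = 22.80089 mL/hr
Volume infused so far = 22.80089 mL/hr × 9.8 hr = 223.4488 mL
Volume remaining = 661 − 223.4488 = 437.5512 mL
New rate:
Dose = 19.2 units/kg/hr × 71.86364 kg = 1379.782 units/hr
Rate = 1379.782 units/hr ÷ 37.82148 units/mL = 36.48143 mL/hr
Time remaining = 437.5512 mL ÷ 36.48143 mL/hr = 11.99381 hr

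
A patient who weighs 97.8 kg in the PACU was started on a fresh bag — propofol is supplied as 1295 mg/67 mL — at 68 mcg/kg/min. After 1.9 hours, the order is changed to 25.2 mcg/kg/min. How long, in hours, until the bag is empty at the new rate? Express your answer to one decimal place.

3.6 hours

Initial rate:
Dose = 68 mcg/kg/min × 97.8 kg = 6650.4 mcg/min
6650.4 mcg/min × 60 min/hr = 399024 mcg/hr
Concentration = 1295 mg ÷ 67 mL = 19.32836 mg/mL = 19328.36 mcg/mL
Rate = 399024 mcg/hr ÷ 19328.36 mcg/mL = 20.64448 mL/hr
Volume infused so far = 20.64448 mL/hr × 1.9 hr = 39.22452 mL
Volume remaining = 67 − 39.22452 = 27.77548 mL
New rate:
Dose = 25.2 mcg/kg/min × 97.8 kg = 2464.56 mcg/min
2464.56 mcg/min × 60 min/hr = 147873.6 mcg/hr
Rate = 147873.6 mcg/hr ÷ 19328.36 mcg/mL = 7.650603 mL/hr
Time remaining = 27.77548 mL ÷ 7.650603 mL/hr = 3.630495 hr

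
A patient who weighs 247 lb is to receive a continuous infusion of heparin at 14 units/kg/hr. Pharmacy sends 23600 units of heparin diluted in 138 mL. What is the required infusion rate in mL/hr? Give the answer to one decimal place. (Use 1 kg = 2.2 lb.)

Weight = 247 lb ÷ 2.2 lb/kg = 112.2727 kg
Dose = 14 units/kg/hr × 112.2727 kg = 1571.818 units/hr
Concentration = 23600 units ÷ 138 mL = 171.0145 units/mL
Rate = 1571.818 units/hr ÷ 171.0145 units/mL = 9.19114 mL/hr

9.2 mL/hr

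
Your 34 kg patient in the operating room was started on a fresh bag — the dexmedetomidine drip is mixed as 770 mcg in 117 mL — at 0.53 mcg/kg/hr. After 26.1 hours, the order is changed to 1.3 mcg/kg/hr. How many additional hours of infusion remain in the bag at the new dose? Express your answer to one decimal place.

Initial rate:
Dose = 0.53 mcg/kg/hr × 34 kg = 18.02 mcg/hr
Concentration = 770 mcg ÷ 117 mL = 6.581197 mcg/mL
Rate = 18.02 mcg/hr ÷ 6.581197 mcg/mL = 2.738104 mL/hr
Volume infused so far = 2.738104 mL/hr × 26.1 hr = 71.46451 mL
Volume remaining = 117 − 71.46451 = 45.53549 mL
New rate:
Dose = 1.3 mcg/kg/hr × 34 kg = 44.2 mcg/hr
Rate = 44.2 mcg/hr ÷ 6.581197 mcg/mL = 6.716104 mL/hr
Time remaining = 45.53549 mL ÷ 6.716104 mL/hr = 6.780045 hr

6.8 hours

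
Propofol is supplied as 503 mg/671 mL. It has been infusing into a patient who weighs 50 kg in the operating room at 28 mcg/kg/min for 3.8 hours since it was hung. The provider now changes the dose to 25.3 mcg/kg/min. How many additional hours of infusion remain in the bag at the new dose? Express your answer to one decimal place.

Initial rate:
Dose = 28 mcg/kg/min × 50 kg = 1400 mcg/min
1400 mcg/min × 60 min/hr = 84000 mcg/hr
Concentration = 503 mg ÷ 671 mL = 0.7496274 mg/mL = 749.6274 mcg/mL
Rate = 84000 mcg/hr ÷ 749.6274 mcg/mL = 112.0557 mL/hr
Volume infused so far = 112.0557 mL/hr × 3.8 hr = 425.8115 mL
Volume remaining = 671 − 425.8115 = 245.1885 mL
New rate:
Dose = 25.3 mcg/kg/min × 50 kg = 1265 mcg/min
1265 mcg/min × 60 min/hr = 75900 mcg/hr
Rate = 75900 mcg/hr ÷ 749.6274 mcg/mL = 101.2503 mL/hr
Time remaining = 245.1885 mL ÷ 101.2503 mL/hr = 2.421607 hr

2.4 hours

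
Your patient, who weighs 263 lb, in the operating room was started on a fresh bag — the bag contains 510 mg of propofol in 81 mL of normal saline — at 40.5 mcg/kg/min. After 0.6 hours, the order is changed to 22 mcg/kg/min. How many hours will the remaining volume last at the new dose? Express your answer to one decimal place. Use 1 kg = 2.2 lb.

2.1 hours

Initial rate:
Weight = 263 lb ÷ 2.2 lb/kg = 119.5455 kg
Dose = 40.5 mcg/kg/min × 119.5455 kg = 4841.591 mcg/min
4841.591 mcg/min × 60 min/hr = 290495.5 mcg/hr
Concentration = 510 mg ÷ 81 mL = 6.296296 mg/mL = 6296.296 mcg/mL
Rate = 290495.5 mcg/hr ÷ 6296.296 mcg/mL = 46.13751 mL/hr
Volume infused so far = 46.13751 mL/hr × 0.6 hr = 27.68251 mL
Volume remaining = 81 − 27.68251 = 53.31749 mL
New rate:
Dose = 22 mcg/kg/min × 119.5455 kg = 2630 mcg/min
2630 mcg/min × 60 min/hr = 157800 mcg/hr
Rate = 157800 mcg/hr ÷ 6296.296 mcg/mL = 25.06235 mL/hr
Time remaining = 53.31749 mL ÷ 25.06235 mL/hr = 2.127394 hr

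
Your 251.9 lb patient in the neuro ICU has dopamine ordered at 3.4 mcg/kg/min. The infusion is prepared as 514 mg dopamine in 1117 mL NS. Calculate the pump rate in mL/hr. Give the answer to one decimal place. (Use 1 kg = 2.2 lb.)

Weight = 251.9 lb ÷ 2.2 lb/kg = 114.5 kg
Dose = 3.4 mcg/kg/min × 114.5 kg = 389.3 mcg/min
389.3 mcg/min × 60 min/hr = 23358 mcg/hr
Concentration = 514 mg ÷ 1117 mL = 0.4601611 mg/mL = 460.1611 mcg/mL
Rate = 23358 mcg/hr ÷ 460.1611 mcg/mL = 50.76048 mL/hr

50.8 mL/hr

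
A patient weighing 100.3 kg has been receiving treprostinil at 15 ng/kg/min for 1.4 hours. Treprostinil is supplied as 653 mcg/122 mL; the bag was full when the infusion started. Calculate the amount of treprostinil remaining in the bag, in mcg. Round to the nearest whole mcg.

527 mcg

Dose = 15 ng/kg/min × 100.3 kg = 1504.5 ng/min
1504.5 ng/min × 60 min/hr = 90270 ng/hr
Concentration = 653 mcg ÷ 122 mL = 5.352459 mcg/mL = 5352.459 ng/mL
Rate = 90270 ng/hr ÷ 5352.459 ng/mL = 16.86515 mL/hr
Volume infused = 16.86515 mL/hr × 1.4 hr = 23.6112 mL
Volume remaining = 122 − 23.6112 = 98.3888 mL
Drug remaining = 98.3888 mL × 5352.459 ng/mL = 526622 ng = 526.622 mcg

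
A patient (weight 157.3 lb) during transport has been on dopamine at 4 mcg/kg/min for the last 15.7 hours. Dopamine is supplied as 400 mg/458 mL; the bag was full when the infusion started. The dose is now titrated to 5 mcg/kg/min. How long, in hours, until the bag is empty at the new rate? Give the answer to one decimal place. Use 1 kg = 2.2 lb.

Initial rate:
Weight = 157.3 lb ÷ 2.2 lb/kg = 71.5 kg
Dose = 4 mcg/kg/min × 71.5 kg = 286 mcg/min
286 mcg/min × 60 min/hr = 17160 mcg/hr
Concentration = 400 mg ÷ 458 mL = 0.8733624 mg/mL = 873.3624 mcg/mL
Rate = 17160 mcg/hr ÷ 873.3624 mcg/mL = 19.6482 mL/hr
Volume infused so far = 19.6482 mL/hr × 15.7 hr = 308.4767 mL
Volume remaining = 458 − 308.4767 = 149.5233 mL
New rate:
Dose = 5 mcg/kg/min × 71.5 kg = 357.5 mcg/min
357.5 mcg/min × 60 min/hr = 21450 mcg/hr
Rate = 21450 mcg/hr ÷ 873.3624 mcg/mL = 24.56025 mL/hr
Time remaining = 149.5233 mL ÷ 24.56025 mL/hr = 6.088019 hr

6.1 hours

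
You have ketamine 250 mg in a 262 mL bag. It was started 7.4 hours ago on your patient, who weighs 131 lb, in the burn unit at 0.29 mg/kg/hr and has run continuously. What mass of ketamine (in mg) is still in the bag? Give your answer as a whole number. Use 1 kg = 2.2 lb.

Weight = 131 lb ÷ 2.2 lb/kg = 59.54545 kg
Dose = 0.29 mg/kg/hr × 59.54545 kg = 17.26818 mg/hr
Concentration = 250 mg ÷ 262 mL = 0.9541985 mg/mL
Rate = 17.26818 mg/hr ÷ 0.9541985 mg/mL = 18.09705 mL/hr
Volume infused = 18.09705 mL/hr × 7.4 hr = 133.9182 mL
Volume remaining = 262 − 133.9182 = 128.0818 mL
Drug remaining = 128.0818 mL × 0.9541985 mg/mL = 122.2155 mg

122 mg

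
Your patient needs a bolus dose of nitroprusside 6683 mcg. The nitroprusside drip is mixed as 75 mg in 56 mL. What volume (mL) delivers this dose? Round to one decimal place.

Concentration = 75 mg ÷ 56 mL = 1.339286 mg/mL = 1339.286 mcg/mL
Volume = 6683 mcg ÷ 1339.286 mcg/mL = 4.989973 mL

5.0 mL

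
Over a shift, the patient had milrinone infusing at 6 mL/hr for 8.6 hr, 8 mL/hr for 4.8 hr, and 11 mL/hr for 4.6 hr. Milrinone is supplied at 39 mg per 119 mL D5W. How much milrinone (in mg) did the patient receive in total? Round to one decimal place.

46.1 mg

Concentration = 39 mg ÷ 119 mL = 0.3277311 mg/mL
Stage 1: 6 mL/hr × 8.6 hr = 51.6 mL → 51.6 mL × 0.3277311 mg/mL = 16.91092 mg
Stage 2: 8 mL/hr × 4.8 hr = 38.4 mL → 38.4 mL × 0.3277311 mg/mL = 12.58487 mg
Stage 3: 11 mL/hr × 4.6 hr = 50.6 mL → 50.6 mL × 0.3277311 mg/mL = 16.58319 mg
Total = 16.91092 + 12.58487 + 16.58319 = 46.07899 mg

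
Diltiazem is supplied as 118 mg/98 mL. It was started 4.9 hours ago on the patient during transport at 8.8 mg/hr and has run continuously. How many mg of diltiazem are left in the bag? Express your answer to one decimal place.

74.9 mg

Concentration = 118 mg ÷ 98 mL = 1.204082 mg/mL
Rate = 8.8 mg/hr ÷ 1.204082 mg/mL = 7.308475 mL/hr
Volume infused = 7.308475 mL/hr × 4.9 hr = 35.81153 mL
Volume remaining = 98 − 35.81153 = 62.18847 mL
Drug remaining = 62.18847 mL × 1.204082 mg/mL = 74.88 mg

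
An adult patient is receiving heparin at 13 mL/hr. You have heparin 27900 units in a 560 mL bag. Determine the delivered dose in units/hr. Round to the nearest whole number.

648 units/hr

Concentration = 27900 units ÷ 560 mL = 49.82143 units/mL
Drug rate = 13 mL/hr × 49.82143 units/mL = 647.6786 units/hr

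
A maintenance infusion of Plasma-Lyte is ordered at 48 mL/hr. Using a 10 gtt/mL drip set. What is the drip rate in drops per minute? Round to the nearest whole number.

8 gtt/min

48 mL/hr ÷ 60 min/hr = 0.8 mL/min
0.8 mL/min × 10 gtt/mL = 8 gtt/min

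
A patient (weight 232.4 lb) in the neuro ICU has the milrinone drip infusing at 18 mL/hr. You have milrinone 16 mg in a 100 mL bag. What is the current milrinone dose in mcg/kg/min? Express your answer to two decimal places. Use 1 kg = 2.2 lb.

0.45 mcg/kg/min

Weight = 232.4 lb ÷ 2.2 lb/kg = 105.6364 kg
Concentration = 16 mg ÷ 100 mL = 0.16 mg/mL = 160 mcg/mL
Drug rate = 18 mL/hr × 160 mcg/mL = 2880 mcg/hr
2880 mcg/hr ÷ 60 min/hr = 48 mcg/min
48 mcg/min ÷ 105.6364 kg = 0.454389 mcg/kg/min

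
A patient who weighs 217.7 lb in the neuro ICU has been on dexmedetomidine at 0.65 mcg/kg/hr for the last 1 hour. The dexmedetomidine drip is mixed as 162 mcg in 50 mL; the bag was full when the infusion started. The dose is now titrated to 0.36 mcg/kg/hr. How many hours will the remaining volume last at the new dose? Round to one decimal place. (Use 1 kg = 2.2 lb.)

2.7 hours

Initial rate:
Weight = 217.7 lb ÷ 2.2 lb/kg = 98.95455 kg
Dose = 0.65 mcg/kg/hr × 98.95455 kg = 64.32045 mcg/hr
Concentration = 162 mcg ÷ 50 mL = 3.24 mcg/mL
Rate = 64.32045 mcg/hr ÷ 3.24 mcg/mL = 19.85199 mL/hr
Volume infused so far = 19.85199 mL/hr × 1 hr = 19.85199 mL
Volume remaining = 50 − 19.85199 = 30.14801 mL
New rate:
Dose = 0.36 mcg/kg/hr × 98.95455 kg = 35.62364 mcg/hr
Rate = 35.62364 mcg/hr ÷ 3.24 mcg/mL = 10.99495 mL/hr
Time remaining = 30.14801 mL ÷ 10.99495 mL/hr = 2.741987 hr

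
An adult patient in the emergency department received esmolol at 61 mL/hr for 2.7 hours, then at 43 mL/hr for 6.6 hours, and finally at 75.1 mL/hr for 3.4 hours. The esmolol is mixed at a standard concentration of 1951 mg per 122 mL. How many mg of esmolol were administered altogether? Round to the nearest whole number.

Concentration = 1951 mg ÷ 122 mL = 15.9918 mg/mL
Stage 1: 61 mL/hr × 2.7 hr = 164.7 mL → 164.7 mL × 15.9918 mg/mL = 2633.85 mg
Stage 2: 43 mL/hr × 6.6 hr = 283.8 mL → 283.8 mL × 15.9918 mg/mL = 4538.474 mg
Stage 3: 75.1 mL/hr × 3.4 hr = 255.34 mL → 255.34 mL × 15.9918 mg/mL = 4083.347 mg
Total = 2633.85 + 4538.474 + 4083.347 = 11255.67 mg

11256 mg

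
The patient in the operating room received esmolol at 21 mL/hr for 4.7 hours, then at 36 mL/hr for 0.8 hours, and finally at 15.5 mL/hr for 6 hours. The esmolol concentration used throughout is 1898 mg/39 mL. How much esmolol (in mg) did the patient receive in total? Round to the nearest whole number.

Concentration = 1898 mg ÷ 39 mL = 48.66667 mg/mL
Stage 1: 21 mL/hr × 4.7 hr = 98.7 mL → 98.7 mL × 48.66667 mg/mL = 4803.4 mg
Stage 2: 36 mL/hr × 0.8 hr = 28.8 mL → 28.8 mL × 48.66667 mg/mL = 1401.6 mg
Stage 3: 15.5 mL/hr × 6 hr = 93 mL → 93 mL × 48.66667 mg/mL = 4526 mg
Total = 4803.4 + 1401.6 + 4526 = 10731 mg

10731 mg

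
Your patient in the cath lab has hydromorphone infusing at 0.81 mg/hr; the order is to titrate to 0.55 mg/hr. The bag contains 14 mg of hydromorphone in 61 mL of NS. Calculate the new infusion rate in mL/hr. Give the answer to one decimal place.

Concentration = 14 mg ÷ 61 mL = 0.2295082 mg/mL
Rate = 0.55 mg/hr ÷ 0.2295082 mg/mL = 2.396429 mL/hr

2.4 mL/hr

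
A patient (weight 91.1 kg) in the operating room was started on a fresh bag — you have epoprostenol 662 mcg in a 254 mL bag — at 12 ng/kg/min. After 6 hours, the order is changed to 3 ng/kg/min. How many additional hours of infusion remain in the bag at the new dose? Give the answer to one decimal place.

16.4 hours

Initial rate:
Dose = 12 ng/kg/min × 91.1 kg = 1093.2 ng/min
1093.2 ng/min × 60 min/hr = 65592 ng/hr
Concentration = 662 mcg ÷ 254 mL = 2.606299 mcg/mL = 2606.299 ng/mL
Rate = 65592 ng/hr ÷ 2606.299 ng/mL = 25.16672 mL/hr
Volume infused so far = 25.16672 mL/hr × 6 hr = 151.0003 mL
Volume remaining = 254 − 151.0003 = 102.9997 mL
New rate:
Dose = 3 ng/kg/min × 91.1 kg = 273.3 ng/min
273.3 ng/min × 60 min/hr = 16398 ng/hr
Rate = 16398 ng/hr ÷ 2606.299 ng/mL = 6.29168 mL/hr
Time remaining = 102.9997 mL ÷ 6.29168 mL/hr = 16.37078 hr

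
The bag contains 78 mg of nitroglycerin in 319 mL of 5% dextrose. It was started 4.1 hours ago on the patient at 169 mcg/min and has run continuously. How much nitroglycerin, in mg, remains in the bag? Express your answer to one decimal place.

169 mcg/min × 60 min/hr = 10140 mcg/hr
Concentration = 78 mg ÷ 319 mL = 0.2445141 mg/mL = 244.5141 mcg/mL
Rate = 10140 mcg/hr ÷ 244.5141 mcg/mL = 41.47 mL/hr
Volume infused = 41.47 mL/hr × 4.1 hr = 170.027 mL
Volume remaining = 319 − 170.027 = 148.973 mL
Drug remaining = 148.973 mL × 244.5141 mcg/mL = 36426 mcg = 36.426 mg

36.4 mg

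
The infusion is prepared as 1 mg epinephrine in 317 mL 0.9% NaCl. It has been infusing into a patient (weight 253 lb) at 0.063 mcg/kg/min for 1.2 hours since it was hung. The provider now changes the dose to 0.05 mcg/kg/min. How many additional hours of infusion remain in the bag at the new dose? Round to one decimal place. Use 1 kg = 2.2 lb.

Initial rate:
Weight = 253 lb ÷ 2.2 lb/kg = 115 kg
Dose = 0.063 mcg/kg/min × 115 kg = 7.245 mcg/min
7.245 mcg/min × 60 min/hr = 434.7 mcg/hr
Concentration = 1 mg ÷ 317 mL = 0.003154574 mg/mL = 3.154574 mcg/mL
Rate = 434.7 mcg/hr ÷ 3.154574 mcg/mL = 137.7999 mL/hr
Volume infused so far = 137.7999 mL/hr × 1.2 hr = 165.3599 mL
Volume remaining = 317 − 165.3599 = 151.6401 mL
New rate:
Dose = 0.05 mcg/kg/min × 115 kg = 5.75 mcg/min
5.75 mcg/min × 60 min/hr = 345 mcg/hr
Rate = 345 mcg/hr ÷ 3.154574 mcg/mL = 109.365 mL/hr
Time remaining = 151.6401 mL ÷ 109.365 mL/hr = 1.386551 hr

1.4 hours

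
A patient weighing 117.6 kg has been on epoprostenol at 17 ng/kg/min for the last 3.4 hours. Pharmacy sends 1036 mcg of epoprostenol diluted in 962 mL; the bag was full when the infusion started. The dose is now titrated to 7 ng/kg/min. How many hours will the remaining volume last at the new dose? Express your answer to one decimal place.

12.7 hours

Initial rate:
Dose = 17 ng/kg/min × 117.6 kg = 1999.2 ng/min
1999.2 ng/min × 60 min/hr = 119952 ng/hr
Concentration = 1036 mcg ÷ 962 mL = 1.076923 mcg/mL = 1076.923 ng/mL
Rate = 119952 ng/hr ÷ 1076.923 ng/mL = 111.384 mL/hr
Volume infused so far = 111.384 mL/hr × 3.4 hr = 378.7056 mL
Volume remaining = 962 − 378.7056 = 583.2944 mL
New rate:
Dose = 7 ng/kg/min × 117.6 kg = 823.2 ng/min
823.2 ng/min × 60 min/hr = 49392 ng/hr
Rate = 49392 ng/hr ÷ 1076.923 ng/mL = 45.864 mL/hr
Time remaining = 583.2944 mL ÷ 45.864 mL/hr = 12.71791 hr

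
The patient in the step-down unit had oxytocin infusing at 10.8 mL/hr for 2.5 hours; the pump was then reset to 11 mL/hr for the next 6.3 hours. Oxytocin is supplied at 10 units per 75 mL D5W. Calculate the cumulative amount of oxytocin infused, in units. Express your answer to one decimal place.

12.8 units

Concentration = 10 units ÷ 75 mL = 0.1333333 units/mL
Stage 1: 10.8 mL/hr × 2.5 hr = 27 mL → 27 mL × 0.1333333 units/mL = 3.6 units
Stage 2: 11 mL/hr × 6.3 hr = 69.3 mL → 69.3 mL × 0.1333333 units/mL = 9.24 units
Total = 3.6 + 9.24 = 12.84 units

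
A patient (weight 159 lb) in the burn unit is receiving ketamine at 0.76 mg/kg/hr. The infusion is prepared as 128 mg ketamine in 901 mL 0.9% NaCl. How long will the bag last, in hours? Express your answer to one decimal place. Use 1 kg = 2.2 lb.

Weight = 159 lb ÷ 2.2 lb/kg = 72.27273 kg
Dose = 0.76 mg/kg/hr × 72.27273 kg = 54.92727 mg/hr
Concentration = 128 mg ÷ 901 mL = 0.1420644 mg/mL
Rate = 54.92727 mg/hr ÷ 0.1420644 mg/mL = 386.6365 mL/hr
Duration = 901 mL ÷ 386.6365 mL/hr = 2.330354 hr

2.3 hours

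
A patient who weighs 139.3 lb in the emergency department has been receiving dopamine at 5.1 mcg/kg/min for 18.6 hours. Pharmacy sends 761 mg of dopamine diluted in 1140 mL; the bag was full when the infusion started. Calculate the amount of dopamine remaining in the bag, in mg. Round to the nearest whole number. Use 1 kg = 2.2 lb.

401 mg

Weight = 139.3 lb ÷ 2.2 lb/kg = 63.31818 kg
Dose = 5.1 mcg/kg/min × 63.31818 kg = 322.9227 mcg/min
322.9227 mcg/min × 60 min/hr = 19375.36 mcg/hr
Concentration = 761 mg ÷ 1140 mL = 0.6675439 mg/mL = 667.5439 mcg/mL
Rate = 19375.36 mcg/hr ÷ 667.5439 mcg/mL = 29.02485 mL/hr
Volume infused = 29.02485 mL/hr × 18.6 hr = 539.8623 mL
Volume remaining = 1140 − 539.8623 = 600.1377 mL
Drug remaining = 600.1377 mL × 667.5439 mcg/mL = 400618.2 mcg = 400.6182 mg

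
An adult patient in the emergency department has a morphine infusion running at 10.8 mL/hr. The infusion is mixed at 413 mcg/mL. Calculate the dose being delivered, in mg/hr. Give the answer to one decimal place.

4.5 mg/hr

Concentration = 413 mcg/mL = 0.413 mg/mL
Drug rate = 10.8 mL/hr × 0.413 mg/mL = 4.4604 mg/hr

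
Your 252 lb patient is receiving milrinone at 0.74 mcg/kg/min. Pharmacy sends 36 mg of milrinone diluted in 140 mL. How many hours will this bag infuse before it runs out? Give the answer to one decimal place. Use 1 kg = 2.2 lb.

Weight = 252 lb ÷ 2.2 lb/kg = 114.5455 kg
Dose = 0.74 mcg/kg/min × 114.5455 kg = 84.76364 mcg/min
84.76364 mcg/min × 60 min/hr = 5085.818 mcg/hr
Concentration = 36 mg ÷ 140 mL = 0.2571429 mg/mL = 257.1429 mcg/mL
Rate = 5085.818 mcg/hr ÷ 257.1429 mcg/mL = 19.77818 mL/hr
Duration = 140 mL ÷ 19.77818 mL/hr = 7.078507 hr

7.1 hours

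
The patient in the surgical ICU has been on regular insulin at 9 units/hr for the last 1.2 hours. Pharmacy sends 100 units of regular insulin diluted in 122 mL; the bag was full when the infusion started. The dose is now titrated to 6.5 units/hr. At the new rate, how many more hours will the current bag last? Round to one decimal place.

Initial rate:
Concentration = 100 units ÷ 122 mL = 0.8196721 units/mL
Rate = 9 units/hr ÷ 0.8196721 units/mL = 10.98 mL/hr
Volume infused so far = 10.98 mL/hr × 1.2 hr = 13.176 mL
Volume remaining = 122 − 13.176 = 108.824 mL
New rate:
Rate = 6.5 units/hr ÷ 0.8196721 units/mL = 7.93 mL/hr
Time remaining = 108.824 mL ÷ 7.93 mL/hr = 13.72308 hr

13.7 hours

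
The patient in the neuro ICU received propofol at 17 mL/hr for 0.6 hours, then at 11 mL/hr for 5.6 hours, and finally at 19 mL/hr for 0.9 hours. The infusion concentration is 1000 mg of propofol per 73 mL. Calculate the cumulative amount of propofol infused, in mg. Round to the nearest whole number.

1218 mg

Concentration = 1000 mg ÷ 73 mL = 13.69863 mg/mL
Stage 1: 17 mL/hr × 0.6 hr = 10.2 mL → 10.2 mL × 13.69863 mg/mL = 139.726 mg
Stage 2: 11 mL/hr × 5.6 hr = 61.6 mL → 61.6 mL × 13.69863 mg/mL = 843.8356 mg
Stage 3: 19 mL/hr × 0.9 hr = 17.1 mL → 17.1 mL × 13.69863 mg/mL = 234.2466 mg
Total = 139.726 + 843.8356 + 234.2466 = 1217.808 mg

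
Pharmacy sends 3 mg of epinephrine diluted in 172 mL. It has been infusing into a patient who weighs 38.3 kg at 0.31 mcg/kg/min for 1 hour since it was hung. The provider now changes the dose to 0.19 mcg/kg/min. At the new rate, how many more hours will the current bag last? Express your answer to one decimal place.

5.2 hours

Initial rate:
Dose = 0.31 mcg/kg/min × 38.3 kg = 11.873 mcg/min
11.873 mcg/min × 60 min/hr = 712.38 mcg/hr
Concentration = 3 mg ÷ 172 mL = 0.01744186 mg/mL = 17.44186 mcg/mL
Rate = 712.38 mcg/hr ÷ 17.44186 mcg/mL = 40.84312 mL/hr
Volume infused so far = 40.84312 mL/hr × 1 hr = 40.84312 mL
Volume remaining = 172 − 40.84312 = 131.1569 mL
New rate:
Dose = 0.19 mcg/kg/min × 38.3 kg = 7.277 mcg/min
7.277 mcg/min × 60 min/hr = 436.62 mcg/hr
Rate = 436.62 mcg/hr ÷ 17.44186 mcg/mL = 25.03288 mL/hr
Time remaining = 131.1569 mL ÷ 25.03288 mL/hr = 5.239384 hr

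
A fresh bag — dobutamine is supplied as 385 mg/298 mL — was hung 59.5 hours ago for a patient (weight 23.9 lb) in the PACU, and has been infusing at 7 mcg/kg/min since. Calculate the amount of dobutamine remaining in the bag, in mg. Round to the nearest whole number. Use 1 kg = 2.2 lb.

114 mg

Weight = 23.9 lb ÷ 2.2 lb/kg = 10.86364 kg
Dose = 7 mcg/kg/min × 10.86364 kg = 76.04545 mcg/min
76.04545 mcg/min × 60 min/hr = 4562.727 mcg/hr
Concentration = 385 mg ÷ 298 mL = 1.291946 mg/mL = 1291.946 mcg/mL
Rate = 4562.727 mcg/hr ÷ 1291.946 mcg/mL = 3.531669 mL/hr
Volume infused = 3.531669 mL/hr × 59.5 hr = 210.1343 mL
Volume remaining = 298 − 210.1343 = 87.86567 mL
Drug remaining = 87.86567 mL × 1291.946 mcg/mL = 113517.7 mcg = 113.5177 mg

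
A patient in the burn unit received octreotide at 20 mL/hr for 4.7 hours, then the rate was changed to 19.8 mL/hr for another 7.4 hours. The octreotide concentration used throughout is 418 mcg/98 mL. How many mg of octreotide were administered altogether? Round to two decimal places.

Concentration = 418 mcg ÷ 98 mL = 4.265306 mcg/mL
Stage 1: 20 mL/hr × 4.7 hr = 94 mL → 94 mL × 4.265306 mcg/mL = 400.9388 mcg
Stage 2: 19.8 mL/hr × 7.4 hr = 146.52 mL → 146.52 mL × 4.265306 mcg/mL = 624.9527 mcg
Total = 400.9388 + 624.9527 = 1025.891 mcg = 1.025891 mg

1.03 mg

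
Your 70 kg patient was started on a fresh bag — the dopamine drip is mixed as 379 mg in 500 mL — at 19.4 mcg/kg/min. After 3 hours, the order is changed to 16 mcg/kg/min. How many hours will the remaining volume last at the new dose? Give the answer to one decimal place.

Initial rate:
Dose = 19.4 mcg/kg/min × 70 kg = 1358 mcg/min
1358 mcg/min × 60 min/hr = 81480 mcg/hr
Concentration = 379 mg ÷ 500 mL = 0.758 mg/mL = 758 mcg/mL
Rate = 81480 mcg/hr ÷ 758 mcg/mL = 107.4934 mL/hr
Volume infused so far = 107.4934 mL/hr × 3 hr = 322.4802 mL
Volume remaining = 500 − 322.4802 = 177.5198 mL
New rate:
Dose = 16 mcg/kg/min × 70 kg = 1120 mcg/min
1120 mcg/min × 60 min/hr = 67200 mcg/hr
Rate = 67200 mcg/hr ÷ 758 mcg/mL = 88.65435 mL/hr
Time remaining = 177.5198 mL ÷ 88.65435 mL/hr = 2.002381 hr

2.0 hours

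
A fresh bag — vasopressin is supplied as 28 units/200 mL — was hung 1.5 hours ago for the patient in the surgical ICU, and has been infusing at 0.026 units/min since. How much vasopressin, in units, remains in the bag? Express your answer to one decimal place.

25.7 units

0.026 units/min × 60 min/hr = 1.56 units/hr
Concentration = 28 units ÷ 200 mL = 0.14 units/mL
Rate = 1.56 units/hr ÷ 0.14 units/mL = 11.14286 mL/hr
Volume infused = 11.14286 mL/hr × 1.5 hr = 16.71429 mL
Volume remaining = 200 − 16.71429 = 183.2857 mL
Drug remaining = 183.2857 mL × 0.14 units/mL = 25.66 units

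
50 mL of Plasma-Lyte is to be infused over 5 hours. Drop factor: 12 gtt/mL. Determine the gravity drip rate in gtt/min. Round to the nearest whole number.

2 gtt/min

50 mL ÷ (5 hr × 60 = 300 min) = 0.1666667 mL/min
0.1666667 mL/min × 12 gtt/mL = 2 gtt/min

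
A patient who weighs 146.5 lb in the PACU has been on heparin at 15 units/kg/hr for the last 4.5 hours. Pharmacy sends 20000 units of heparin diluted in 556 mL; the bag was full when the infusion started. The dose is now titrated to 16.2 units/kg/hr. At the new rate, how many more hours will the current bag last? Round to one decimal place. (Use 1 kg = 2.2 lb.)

14.4 hours

Initial rate:
Weight = 146.5 lb ÷ 2.2 lb/kg = 66.59091 kg
Dose = 15 units/kg/hr × 66.59091 kg = 998.8636 units/hr
Concentration = 20000 units ÷ 556 mL = 35.97122 units/mL
Rate = 998.8636 units/hr ÷ 35.97122 units/mL = 27.76841 mL/hr
Volume infused so far = 27.76841 mL/hr × 4.5 hr = 124.9578 mL
Volume remaining = 556 − 124.9578 = 431.0422 mL
New rate:
Dose = 16.2 units/kg/hr × 66.59091 kg = 1078.773 units/hr
Rate = 1078.773 units/hr ÷ 35.97122 units/mL = 29.98988 mL/hr
Time remaining = 431.0422 mL ÷ 29.98988 mL/hr = 14.37292 hr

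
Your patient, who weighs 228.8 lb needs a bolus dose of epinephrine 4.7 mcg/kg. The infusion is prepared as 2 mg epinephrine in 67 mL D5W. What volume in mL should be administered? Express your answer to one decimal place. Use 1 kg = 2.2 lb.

Weight = 228.8 lb ÷ 2.2 lb/kg = 104 kg
Dose = 4.7 mcg/kg × 104 kg = 488.8 mcg
Concentration = 2 mg ÷ 67 mL = 0.02985075 mg/mL = 29.85075 mcg/mL
Volume = 488.8 mcg ÷ 29.85075 mcg/mL = 16.3748 mL

16.4 mL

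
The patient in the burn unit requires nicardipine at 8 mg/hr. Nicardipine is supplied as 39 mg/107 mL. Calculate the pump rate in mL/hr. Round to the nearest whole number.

22 mL/hr

Concentration = 39 mg ÷ 107 mL = 0.364486 mg/mL
Rate = 8 mg/hr ÷ 0.364486 mg/mL = 21.94872 mL/hr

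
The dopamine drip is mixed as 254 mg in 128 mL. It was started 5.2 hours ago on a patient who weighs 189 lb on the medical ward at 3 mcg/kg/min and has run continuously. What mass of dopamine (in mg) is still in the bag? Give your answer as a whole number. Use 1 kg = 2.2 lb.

174 mg

Weight = 189 lb ÷ 2.2 lb/kg = 85.90909 kg
Dose = 3 mcg/kg/min × 85.90909 kg = 257.7273 mcg/min
257.7273 mcg/min × 60 min/hr = 15463.64 mcg/hr
Concentration = 254 mg ÷ 128 mL = 1.984375 mg/mL = 1984.375 mcg/mL
Rate = 15463.64 mcg/hr ÷ 1984.375 mcg/mL = 7.792699 mL/hr
Volume infused = 7.792699 mL/hr × 5.2 hr = 40.52203 mL
Volume remaining = 128 − 40.52203 = 87.47797 mL
Drug remaining = 87.47797 mL × 1984.375 mcg/mL = 173589.1 mcg = 173.5891 mg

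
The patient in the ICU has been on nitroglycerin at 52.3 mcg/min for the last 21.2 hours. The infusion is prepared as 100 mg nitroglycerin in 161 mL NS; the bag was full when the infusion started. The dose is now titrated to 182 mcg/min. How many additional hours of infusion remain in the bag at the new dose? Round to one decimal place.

Initial rate:
52.3 mcg/min × 60 min/hr = 3138 mcg/hr
Concentration = 100 mg ÷ 161 mL = 0.621118 mg/mL = 621.118 mcg/mL
Rate = 3138 mcg/hr ÷ 621.118 mcg/mL = 5.05218 mL/hr
Volume infused so far = 5.05218 mL/hr × 21.2 hr = 107.1062 mL
Volume remaining = 161 − 107.1062 = 53.89378 mL
New rate:
182 mcg/min × 60 min/hr = 10920 mcg/hr
Rate = 10920 mcg/hr ÷ 621.118 mcg/mL = 17.5812 mL/hr
Time remaining = 53.89378 mL ÷ 17.5812 mL/hr = 3.065421 hr

3.1 hours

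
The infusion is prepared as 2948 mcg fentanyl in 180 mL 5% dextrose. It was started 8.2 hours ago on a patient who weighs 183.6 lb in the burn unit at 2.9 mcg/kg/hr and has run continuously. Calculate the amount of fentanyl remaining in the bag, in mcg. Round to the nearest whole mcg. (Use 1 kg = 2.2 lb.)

963 mcg

Weight = 183.6 lb ÷ 2.2 lb/kg = 83.45455 kg
Dose = 2.9 mcg/kg/hr × 83.45455 kg = 242.0182 mcg/hr
Concentration = 2948 mcg ÷ 180 mL = 16.37778 mcg/mL
Rate = 242.0182 mcg/hr ÷ 16.37778 mcg/mL = 14.77723 mL/hr
Volume infused = 14.77723 mL/hr × 8.2 hr = 121.1733 mL
Volume remaining = 180 − 121.1733 = 58.82672 mL
Drug remaining = 58.82672 mL × 16.37778 mcg/mL = 963.4509 mcg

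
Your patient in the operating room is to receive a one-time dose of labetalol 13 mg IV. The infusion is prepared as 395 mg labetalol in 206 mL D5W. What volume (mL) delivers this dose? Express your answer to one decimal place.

Concentration = 395 mg ÷ 206 mL = 1.917476 mg/mL
Volume = 13 mg ÷ 1.917476 mg/mL = 6.779747 mL

6.8 mL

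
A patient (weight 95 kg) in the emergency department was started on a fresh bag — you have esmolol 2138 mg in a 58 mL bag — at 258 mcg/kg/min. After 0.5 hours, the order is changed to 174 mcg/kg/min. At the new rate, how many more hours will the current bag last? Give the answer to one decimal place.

Initial rate:
Dose = 258 mcg/kg/min × 95 kg = 24510 mcg/min
24510 mcg/min × 60 min/hr = 1470600 mcg/hr
Concentration = 2138 mg ÷ 58 mL = 36.86207 mg/mL = 36862.07 mcg/mL
Rate = 1470600 mcg/hr ÷ 36862.07 mcg/mL = 39.89467 mL/hr
Volume infused so far = 39.89467 mL/hr × 0.5 hr = 19.94733 mL
Volume remaining = 58 − 19.94733 = 38.05267 mL
New rate:
Dose = 174 mcg/kg/min × 95 kg = 16530 mcg/min
16530 mcg/min × 60 min/hr = 991800 mcg/hr
Rate = 991800 mcg/hr ÷ 36862.07 mcg/mL = 26.90571 mL/hr
Time remaining = 38.05267 mL ÷ 26.90571 mL/hr = 1.414297 hr

1.4 hours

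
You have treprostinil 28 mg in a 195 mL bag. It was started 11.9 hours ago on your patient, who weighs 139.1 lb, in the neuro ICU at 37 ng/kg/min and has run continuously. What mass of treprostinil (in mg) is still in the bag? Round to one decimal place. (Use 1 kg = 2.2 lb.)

Weight = 139.1 lb ÷ 2.2 lb/kg = 63.22727 kg
Dose = 37 ng/kg/min × 63.22727 kg = 2339.409 ng/min
2339.409 ng/min × 60 min/hr = 140364.5 ng/hr
Concentration = 28 mg ÷ 195 mL = 0.1435897 mg/mL = 143589.7 ng/mL
Rate = 140364.5 ng/hr ÷ 143589.7 ng/mL = 0.9775388 mL/hr
Volume infused = 0.9775388 mL/hr × 11.9 hr = 11.63271 mL
Volume remaining = 195 − 11.63271 = 183.3673 mL
Drug remaining = 183.3673 mL × 143589.7 ng/mL = 26329662 ng = 26.32966 mg

26.3 mg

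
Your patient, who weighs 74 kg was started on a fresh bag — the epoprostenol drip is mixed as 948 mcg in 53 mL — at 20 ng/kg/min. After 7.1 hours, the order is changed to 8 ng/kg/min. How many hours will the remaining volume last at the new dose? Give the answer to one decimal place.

Initial rate:
Dose = 20 ng/kg/min × 74 kg = 1480 ng/min
1480 ng/min × 60 min/hr = 88800 ng/hr
Concentration = 948 mcg ÷ 53 mL = 17.88679 mcg/mL = 17886.79 ng/mL
Rate = 88800 ng/hr ÷ 17886.79 ng/mL = 4.964557 mL/hr
Volume infused so far = 4.964557 mL/hr × 7.1 hr = 35.24835 mL
Volume remaining = 53 − 35.24835 = 17.75165 mL
New rate:
Dose = 8 ng/kg/min × 74 kg = 592 ng/min
592 ng/min × 60 min/hr = 35520 ng/hr
Rate = 35520 ng/hr ÷ 17886.79 ng/mL = 1.985823 mL/hr
Time remaining = 17.75165 mL ÷ 1.985823 mL/hr = 8.939189 hr

8.9 hours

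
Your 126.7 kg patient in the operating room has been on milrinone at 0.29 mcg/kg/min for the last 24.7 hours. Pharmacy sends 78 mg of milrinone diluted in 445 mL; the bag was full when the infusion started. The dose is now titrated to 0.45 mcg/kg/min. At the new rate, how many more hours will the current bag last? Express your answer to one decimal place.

Initial rate:
Dose = 0.29 mcg/kg/min × 126.7 kg = 36.743 mcg/min
36.743 mcg/min × 60 min/hr = 2204.58 mcg/hr
Concentration = 78 mg ÷ 445 mL = 0.1752809 mg/mL = 175.2809 mcg/mL
Rate = 2204.58 mcg/hr ÷ 175.2809 mcg/mL = 12.57741 mL/hr
Volume infused so far = 12.57741 mL/hr × 24.7 hr = 310.6621 mL
Volume remaining = 445 − 310.6621 = 134.3379 mL
New rate:
Dose = 0.45 mcg/kg/min × 126.7 kg = 57.015 mcg/min
57.015 mcg/min × 60 min/hr = 3420.9 mcg/hr
Rate = 3420.9 mcg/hr ÷ 175.2809 mcg/mL = 19.51667 mL/hr
Time remaining = 134.3379 mL ÷ 19.51667 mL/hr = 6.883239 hr

6.9 hours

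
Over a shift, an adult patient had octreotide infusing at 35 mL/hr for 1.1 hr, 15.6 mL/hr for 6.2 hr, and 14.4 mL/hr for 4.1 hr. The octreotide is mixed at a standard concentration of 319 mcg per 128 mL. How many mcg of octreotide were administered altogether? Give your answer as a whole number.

Concentration = 319 mcg ÷ 128 mL = 2.492188 mcg/mL
Stage 1: 35 mL/hr × 1.1 hr = 38.5 mL → 38.5 mL × 2.492188 mcg/mL = 95.94922 mcg
Stage 2: 15.6 mL/hr × 6.2 hr = 96.72 mL → 96.72 mL × 2.492188 mcg/mL = 241.0444 mcg
Stage 3: 14.4 mL/hr × 4.1 hr = 59.04 mL → 59.04 mL × 2.492188 mcg/mL = 147.1387 mcg
Total = 95.94922 + 241.0444 + 147.1387 = 484.1323 mcg

484 mcg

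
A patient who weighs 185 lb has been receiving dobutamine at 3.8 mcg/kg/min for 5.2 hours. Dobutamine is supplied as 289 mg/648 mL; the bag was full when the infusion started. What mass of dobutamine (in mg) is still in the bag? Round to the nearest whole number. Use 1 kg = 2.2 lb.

189 mg

Weight = 185 lb ÷ 2.2 lb/kg = 84.09091 kg
Dose = 3.8 mcg/kg/min × 84.09091 kg = 319.5455 mcg/min
319.5455 mcg/min × 60 min/hr = 19172.73 mcg/hr
Concentration = 289 mg ÷ 648 mL = 0.4459877 mg/mL = 445.9877 mcg/mL
Rate = 19172.73 mcg/hr ÷ 445.9877 mcg/mL = 42.98937 mL/hr
Volume infused = 42.98937 mL/hr × 5.2 hr = 223.5447 mL
Volume remaining = 648 − 223.5447 = 424.4553 mL
Drug remaining = 424.4553 mL × 445.9877 mcg/mL = 189301.8 mcg = 189.3018 mg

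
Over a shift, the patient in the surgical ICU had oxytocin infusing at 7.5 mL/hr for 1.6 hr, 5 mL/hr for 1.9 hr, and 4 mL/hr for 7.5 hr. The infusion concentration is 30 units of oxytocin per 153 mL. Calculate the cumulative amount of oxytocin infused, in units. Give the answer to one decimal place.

10.1 units

Concentration = 30 units ÷ 153 mL = 0.1960784 units/mL
Stage 1: 7.5 mL/hr × 1.6 hr = 12 mL → 12 mL × 0.1960784 units/mL = 2.352941 units
Stage 2: 5 mL/hr × 1.9 hr = 9.5 mL → 9.5 mL × 0.1960784 units/mL = 1.862745 units
Stage 3: 4 mL/hr × 7.5 hr = 30 mL → 30 mL × 0.1960784 units/mL = 5.882353 units
Total = 2.352941 + 1.862745 + 5.882353 = 10.09804 units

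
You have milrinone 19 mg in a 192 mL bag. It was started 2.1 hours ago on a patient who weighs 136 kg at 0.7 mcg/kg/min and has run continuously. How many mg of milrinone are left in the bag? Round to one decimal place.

Dose = 0.7 mcg/kg/min × 136 kg = 95.2 mcg/min
95.2 mcg/min × 60 min/hr = 5712 mcg/hr
Concentration = 19 mg ÷ 192 mL = 0.09895833 mg/mL = 98.95833 mcg/mL
Rate = 5712 mcg/hr ÷ 98.95833 mcg/mL = 57.72126 mL/hr
Volume infused = 57.72126 mL/hr × 2.1 hr = 121.2147 mL
Volume remaining = 192 − 121.2147 = 70.78535 mL
Drug remaining = 70.78535 mL × 98.95833 mcg/mL = 7004.8 mcg = 7.0048 mg

7.0 mg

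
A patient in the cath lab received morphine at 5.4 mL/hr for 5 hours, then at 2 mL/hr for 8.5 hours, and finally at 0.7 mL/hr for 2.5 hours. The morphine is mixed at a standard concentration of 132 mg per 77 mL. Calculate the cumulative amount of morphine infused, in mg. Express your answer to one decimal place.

Concentration = 132 mg ÷ 77 mL = 1.714286 mg/mL
Stage 1: 5.4 mL/hr × 5 hr = 27 mL → 27 mL × 1.714286 mg/mL = 46.28571 mg
Stage 2: 2 mL/hr × 8.5 hr = 17 mL → 17 mL × 1.714286 mg/mL = 29.14286 mg
Stage 3: 0.7 mL/hr × 2.5 hr = 1.75 mL → 1.75 mL × 1.714286 mg/mL = 3 mg
Total = 46.28571 + 29.14286 + 3 = 78.42857 mg

78.4 mg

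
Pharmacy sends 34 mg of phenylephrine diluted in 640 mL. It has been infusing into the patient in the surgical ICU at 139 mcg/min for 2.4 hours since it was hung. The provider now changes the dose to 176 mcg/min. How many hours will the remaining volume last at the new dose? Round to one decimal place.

Initial rate:
139 mcg/min × 60 min/hr = 8340 mcg/hr
Concentration = 34 mg ÷ 640 mL = 0.053125 mg/mL = 53.125 mcg/mL
Rate = 8340 mcg/hr ÷ 53.125 mcg/mL = 156.9882 mL/hr
Volume infused so far = 156.9882 mL/hr × 2.4 hr = 376.7718 mL
Volume remaining = 640 − 376.7718 = 263.2282 mL
New rate:
176 mcg/min × 60 min/hr = 10560 mcg/hr
Rate = 10560 mcg/hr ÷ 53.125 mcg/mL = 198.7765 mL/hr
Time remaining = 263.2282 mL ÷ 198.7765 mL/hr = 1.324242 hr

1.3 hours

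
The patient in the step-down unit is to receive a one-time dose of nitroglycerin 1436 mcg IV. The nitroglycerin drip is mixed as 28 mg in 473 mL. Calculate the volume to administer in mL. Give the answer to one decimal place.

Concentration = 28 mg ÷ 473 mL = 0.05919662 mg/mL = 59.19662 mcg/mL
Volume = 1436 mcg ÷ 59.19662 mcg/mL = 24.25814 mL

24.3 mL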